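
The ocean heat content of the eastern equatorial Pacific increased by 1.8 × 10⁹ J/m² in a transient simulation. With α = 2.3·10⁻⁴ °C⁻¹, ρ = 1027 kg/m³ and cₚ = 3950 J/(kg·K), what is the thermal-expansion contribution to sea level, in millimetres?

102 mm of thermosteric rise

Δh = αQ/(ρcₚ) = 2.3×10⁻⁴ × 1.8×10⁹ / (1027 × 3950) ≈ 0.10205 m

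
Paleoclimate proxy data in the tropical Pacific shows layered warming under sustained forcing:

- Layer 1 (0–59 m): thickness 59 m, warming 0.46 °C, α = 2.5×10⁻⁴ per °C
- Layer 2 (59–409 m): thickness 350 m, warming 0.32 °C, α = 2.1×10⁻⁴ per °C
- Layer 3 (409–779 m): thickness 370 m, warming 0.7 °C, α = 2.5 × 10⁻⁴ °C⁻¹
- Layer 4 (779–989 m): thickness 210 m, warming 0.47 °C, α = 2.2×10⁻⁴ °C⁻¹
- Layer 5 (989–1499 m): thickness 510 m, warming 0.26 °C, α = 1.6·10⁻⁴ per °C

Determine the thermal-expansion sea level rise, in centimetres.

2.5×10⁻⁴ × 59 × 0.46 = 0.006785 m
59–409 m: 350 × 2.1×10⁻⁴ × 0.32 = 0.02352 m
370 × 0.7 × 2.5×10⁻⁴ = 0.06475 m
779–989 m: 2.2×10⁻⁴ × 0.47 × 210 = 0.021714 m
510 × 0.26 × 1.6×10⁻⁴ = 0.021216 m
Δh = 0.006785 + 0.02352 + 0.06475 + 0.021714 + 0.021216 = 0.137985 m

about 13.8 cm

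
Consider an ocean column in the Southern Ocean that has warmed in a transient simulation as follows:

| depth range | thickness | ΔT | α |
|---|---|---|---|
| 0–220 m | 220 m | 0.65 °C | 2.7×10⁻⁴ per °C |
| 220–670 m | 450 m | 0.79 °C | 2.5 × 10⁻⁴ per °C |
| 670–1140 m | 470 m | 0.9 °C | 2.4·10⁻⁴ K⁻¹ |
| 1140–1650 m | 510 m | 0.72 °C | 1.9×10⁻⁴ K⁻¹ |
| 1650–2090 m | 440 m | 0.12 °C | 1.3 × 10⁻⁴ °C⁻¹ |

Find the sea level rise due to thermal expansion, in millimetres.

306 mm

0–220 m: 0.65 × 2.7×10⁻⁴ × 220 = 0.03861 m
2.5×10⁻⁴ × 0.79 × 450 = 0.088875 m
0.9 × 2.4×10⁻⁴ × 470 = 0.10152 m
Layer 4: 510 × 0.72 × 1.9×10⁻⁴ = 0.069768 m
1650–2090 m: 440 × 1.3×10⁻⁴ × 0.12 = 0.006864 m
Δh = 0.03861 + 0.088875 + 0.10152 + 0.069768 + 0.006864 = 0.305637 m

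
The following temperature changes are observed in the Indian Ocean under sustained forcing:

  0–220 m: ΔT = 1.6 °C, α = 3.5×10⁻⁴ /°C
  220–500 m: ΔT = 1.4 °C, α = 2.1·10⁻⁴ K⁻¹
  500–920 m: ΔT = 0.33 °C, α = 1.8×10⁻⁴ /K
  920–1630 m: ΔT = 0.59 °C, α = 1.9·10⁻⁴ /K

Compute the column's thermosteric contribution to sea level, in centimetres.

Δh ≈ 31.0 cm

0–220 m: 1.6 × 3.5×10⁻⁴ × 220 = 0.12320 m
2.1×10⁻⁴ × 1.4 × 280 = 0.08232 m
420 × 1.8×10⁻⁴ × 0.33 = 0.024948 m
0.59 × 710 × 1.9×10⁻⁴ = 0.079591 m
Δh = 0.12320 + 0.08232 + 0.024948 + 0.079591 = 0.310059 m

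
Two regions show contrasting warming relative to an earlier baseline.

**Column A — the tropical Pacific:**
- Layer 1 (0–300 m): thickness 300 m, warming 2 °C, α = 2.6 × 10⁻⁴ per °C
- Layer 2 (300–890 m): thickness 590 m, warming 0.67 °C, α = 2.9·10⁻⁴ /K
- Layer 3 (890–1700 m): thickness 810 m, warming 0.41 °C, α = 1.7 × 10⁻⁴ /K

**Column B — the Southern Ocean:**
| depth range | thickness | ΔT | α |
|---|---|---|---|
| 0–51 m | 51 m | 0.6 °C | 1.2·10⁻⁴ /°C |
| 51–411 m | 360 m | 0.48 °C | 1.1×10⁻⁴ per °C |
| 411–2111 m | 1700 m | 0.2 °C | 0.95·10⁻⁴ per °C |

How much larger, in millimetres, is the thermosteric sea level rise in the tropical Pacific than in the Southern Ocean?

A 0–300 m: 300 × 2.6×10⁻⁴ × 2 = 0.15600 m
A 0.67 × 590 × 2.9×10⁻⁴ = 0.114637 m
A Layer 3: 0.41 × 810 × 1.7×10⁻⁴ = 0.056457 m
A total: 0.327094 m
B 51 × 1.2×10⁻⁴ × 0.6 = 0.003672 m
B 0.48 × 360 × 1.1×10⁻⁴ = 0.019008 m
B 411–2111 m: 1700 × 0.95×10⁻⁴ × 0.2 = 0.03230 m
B total: 0.05498 m
Difference: 0.327094 − 0.05498 = 0.272114 m

Δh_A − Δh_B ≈ 270 mm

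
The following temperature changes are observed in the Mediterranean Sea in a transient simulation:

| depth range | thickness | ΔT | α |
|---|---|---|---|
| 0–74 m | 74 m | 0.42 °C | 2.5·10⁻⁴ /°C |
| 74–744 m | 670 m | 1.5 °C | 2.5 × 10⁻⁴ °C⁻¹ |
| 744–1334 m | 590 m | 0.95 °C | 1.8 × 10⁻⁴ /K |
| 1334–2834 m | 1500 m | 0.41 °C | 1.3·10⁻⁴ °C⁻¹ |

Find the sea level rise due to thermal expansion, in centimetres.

0.42 × 74 × 2.5×10⁻⁴ = 0.00777 m
Layer 2: 1.5 × 2.5×10⁻⁴ × 670 = 0.25125 m
590 × 0.95 × 1.8×10⁻⁴ = 0.10089 m
1500 × 0.41 × 1.3×10⁻⁴ = 0.07995 m
Δh = 0.00777 + 0.25125 + 0.10089 + 0.07995 = 0.43986 m

Δh ≈ 44.0 cm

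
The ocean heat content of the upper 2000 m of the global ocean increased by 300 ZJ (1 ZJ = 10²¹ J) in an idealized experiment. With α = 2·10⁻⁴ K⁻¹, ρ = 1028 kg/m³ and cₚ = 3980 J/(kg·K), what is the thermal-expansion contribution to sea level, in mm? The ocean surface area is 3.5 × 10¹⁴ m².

Δh ≈ 41.9 mm

Per unit area: Q = 300×10²¹ / (3.5×10¹⁴) ≈ 8.571×10⁸ J/m²
Δh = αQ/(ρcₚ) = 2×10⁻⁴ × 8.571×10⁸ / (1028 × 3980) ≈ 0.041897 m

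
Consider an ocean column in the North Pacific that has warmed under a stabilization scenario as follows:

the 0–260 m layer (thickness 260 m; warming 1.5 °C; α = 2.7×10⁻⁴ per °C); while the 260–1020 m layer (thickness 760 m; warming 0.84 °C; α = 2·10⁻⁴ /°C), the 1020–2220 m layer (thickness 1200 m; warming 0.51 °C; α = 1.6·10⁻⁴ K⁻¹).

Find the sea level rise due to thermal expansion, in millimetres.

331 mm of thermosteric rise

Layer 1: 2.7×10⁻⁴ × 1.5 × 260 = 0.10530 m
760 × 2×10⁻⁴ × 0.84 = 0.12768 m
1020–2220 m: 1.6×10⁻⁴ × 1200 × 0.51 = 0.09792 m
Δh = 0.10530 + 0.12768 + 0.09792 = 0.33090 m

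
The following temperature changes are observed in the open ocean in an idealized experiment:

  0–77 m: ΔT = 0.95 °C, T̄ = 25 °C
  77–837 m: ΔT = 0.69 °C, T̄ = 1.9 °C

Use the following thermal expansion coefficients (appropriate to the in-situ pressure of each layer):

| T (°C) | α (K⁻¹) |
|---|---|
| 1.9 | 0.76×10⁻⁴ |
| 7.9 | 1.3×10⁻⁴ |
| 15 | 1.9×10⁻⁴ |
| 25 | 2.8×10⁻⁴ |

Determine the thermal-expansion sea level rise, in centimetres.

Layer 1 at 25 °C → α = 2.8×10⁻⁴ K⁻¹
Layer 2 at 1.9 °C → α = 0.76×10⁻⁴ K⁻¹
0–77 m: 77 × 2.8×10⁻⁴ × 0.95 = 0.020482 m
77–837 m: 0.76×10⁻⁴ × 760 × 0.69 = 0.0398544 m
Δh = 0.020482 + 0.0398544 = 0.0603364 m ≈ 6.0 cm

6.0 cm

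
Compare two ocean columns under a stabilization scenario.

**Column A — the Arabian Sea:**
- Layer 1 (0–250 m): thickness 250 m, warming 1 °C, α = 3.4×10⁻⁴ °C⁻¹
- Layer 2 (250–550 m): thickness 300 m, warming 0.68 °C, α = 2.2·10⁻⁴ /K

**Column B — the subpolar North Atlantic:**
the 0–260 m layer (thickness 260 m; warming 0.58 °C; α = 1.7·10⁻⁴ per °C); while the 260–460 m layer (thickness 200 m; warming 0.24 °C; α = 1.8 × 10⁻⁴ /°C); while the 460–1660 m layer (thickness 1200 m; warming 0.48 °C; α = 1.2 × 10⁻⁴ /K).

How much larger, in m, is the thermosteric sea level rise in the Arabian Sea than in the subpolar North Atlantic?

0.026 m

A 0–250 m: 3.4×10⁻⁴ × 1 × 250 = 0.08500 m
A Layer 2: 300 × 0.68 × 2.2×10⁻⁴ = 0.04488 m
A total: 0.12988 m
B Layer 1: 1.7×10⁻⁴ × 0.58 × 260 = 0.025636 m
B Layer 2: 1.8×10⁻⁴ × 0.24 × 200 = 0.00864 m
B 1200 × 0.48 × 1.2×10⁻⁴ = 0.06912 m
B total: 0.103396 m
Difference: 0.12988 − 0.103396 = 0.026484 m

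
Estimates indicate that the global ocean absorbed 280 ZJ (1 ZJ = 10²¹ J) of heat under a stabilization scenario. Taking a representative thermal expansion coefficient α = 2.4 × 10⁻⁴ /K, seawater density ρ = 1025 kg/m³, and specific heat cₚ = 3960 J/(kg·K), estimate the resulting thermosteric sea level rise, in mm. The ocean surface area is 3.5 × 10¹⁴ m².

47.3 mm of thermosteric rise

Per unit area: Q = 280×10²¹ / (3.5×10¹⁴) = 8×10⁸ J/m²
Δh = αQ/(ρcₚ) = 2.4×10⁻⁴ × 8×10⁸ / (1025 × 3960) ≈ 0.047302 m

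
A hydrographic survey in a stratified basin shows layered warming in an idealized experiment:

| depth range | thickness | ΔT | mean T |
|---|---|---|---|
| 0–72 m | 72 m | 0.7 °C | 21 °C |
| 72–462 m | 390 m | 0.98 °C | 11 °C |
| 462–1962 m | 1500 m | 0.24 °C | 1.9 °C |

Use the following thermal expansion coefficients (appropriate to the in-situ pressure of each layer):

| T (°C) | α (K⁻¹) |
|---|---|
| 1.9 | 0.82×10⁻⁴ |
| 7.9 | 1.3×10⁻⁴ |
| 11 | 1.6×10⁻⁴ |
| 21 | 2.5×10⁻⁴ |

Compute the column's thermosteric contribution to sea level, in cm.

about 10.3 cm

Layer 1 at 21 °C → α = 2.5×10⁻⁴ K⁻¹
Layer 2 at 11 °C → α = 1.6×10⁻⁴ K⁻¹
Layer 3 at 1.9 °C → α = 0.82×10⁻⁴ K⁻¹
Layer 1: 72 × 0.7 × 2.5×10⁻⁴ = 0.01260 m
72–462 m: 1.6×10⁻⁴ × 390 × 0.98 = 0.061152 m
462–1962 m: 0.24 × 1500 × 0.82×10⁻⁴ = 0.02952 m
Δh = 0.01260 + 0.061152 + 0.02952 = 0.103272 m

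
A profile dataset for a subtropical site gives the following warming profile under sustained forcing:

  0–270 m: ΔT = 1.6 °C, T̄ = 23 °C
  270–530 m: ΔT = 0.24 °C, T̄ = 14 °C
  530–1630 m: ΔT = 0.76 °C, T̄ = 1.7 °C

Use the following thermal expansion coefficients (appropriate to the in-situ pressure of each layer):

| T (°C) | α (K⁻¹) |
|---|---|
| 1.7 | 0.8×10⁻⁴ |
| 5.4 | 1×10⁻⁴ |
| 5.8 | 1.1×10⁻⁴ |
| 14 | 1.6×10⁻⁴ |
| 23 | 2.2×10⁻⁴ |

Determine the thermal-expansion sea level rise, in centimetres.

Layer 1 at 23 °C → α = 2.2×10⁻⁴ K⁻¹
Layer 2 at 14 °C → α = 1.6×10⁻⁴ K⁻¹
Layer 3 at 1.7 °C → α = 0.8×10⁻⁴ K⁻¹
2.2×10⁻⁴ × 1.6 × 270 = 0.09504 m
260 × 0.24 × 1.6×10⁻⁴ = 0.009984 m
Layer 3: 0.8×10⁻⁴ × 0.76 × 1100 = 0.06688 m
Δh = 0.09504 + 0.009984 + 0.06688 = 0.171904 m ≈ 17.2 cm

about 17.2 cm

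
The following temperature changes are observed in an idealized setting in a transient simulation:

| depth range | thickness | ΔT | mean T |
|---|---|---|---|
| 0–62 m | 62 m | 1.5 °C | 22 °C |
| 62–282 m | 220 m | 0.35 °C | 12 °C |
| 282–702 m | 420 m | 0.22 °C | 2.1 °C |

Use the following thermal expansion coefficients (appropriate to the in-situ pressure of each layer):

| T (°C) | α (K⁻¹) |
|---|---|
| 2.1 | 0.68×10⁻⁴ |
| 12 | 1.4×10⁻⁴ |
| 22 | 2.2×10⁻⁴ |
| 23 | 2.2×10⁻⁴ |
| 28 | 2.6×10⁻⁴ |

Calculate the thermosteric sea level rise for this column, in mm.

38 mm of thermosteric rise

Layer 1 at 22 °C → α = 2.2×10⁻⁴ K⁻¹
Layer 2 at 12 °C → α = 1.4×10⁻⁴ K⁻¹
Layer 3 at 2.1 °C → α = 0.68×10⁻⁴ K⁻¹
0–62 m: 62 × 2.2×10⁻⁴ × 1.5 = 0.02046 m
62–282 m: 220 × 1.4×10⁻⁴ × 0.35 = 0.01078 m
282–702 m: 420 × 0.22 × 0.68×10⁻⁴ = 0.0062832 m
Δh = 0.02046 + 0.01078 + 0.0062832 = 0.0375232 m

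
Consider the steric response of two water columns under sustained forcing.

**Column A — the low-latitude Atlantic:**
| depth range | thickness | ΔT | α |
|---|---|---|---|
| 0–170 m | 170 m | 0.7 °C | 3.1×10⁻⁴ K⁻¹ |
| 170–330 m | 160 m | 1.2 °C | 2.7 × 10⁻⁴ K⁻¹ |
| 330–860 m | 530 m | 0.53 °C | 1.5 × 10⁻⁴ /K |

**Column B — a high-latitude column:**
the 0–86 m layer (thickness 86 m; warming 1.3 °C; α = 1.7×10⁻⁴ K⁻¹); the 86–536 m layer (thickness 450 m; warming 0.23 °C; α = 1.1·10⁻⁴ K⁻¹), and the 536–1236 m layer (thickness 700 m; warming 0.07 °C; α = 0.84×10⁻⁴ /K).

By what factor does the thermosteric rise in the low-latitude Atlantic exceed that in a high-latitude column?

3.8

A Layer 1: 3.1×10⁻⁴ × 0.7 × 170 = 0.03689 m
A 160 × 1.2 × 2.7×10⁻⁴ = 0.05184 m
A Layer 3: 1.5×10⁻⁴ × 530 × 0.53 = 0.042135 m
A total: 0.130865 m
B Layer 1: 1.3 × 86 × 1.7×10⁻⁴ = 0.019006 m
B 86–536 m: 1.1×10⁻⁴ × 450 × 0.23 = 0.011385 m
B 536–1236 m: 700 × 0.07 × 0.84×10⁻⁴ = 0.004116 m
B total: 0.034507 m
Ratio: 0.130865 / 0.034507 ≈ 3.792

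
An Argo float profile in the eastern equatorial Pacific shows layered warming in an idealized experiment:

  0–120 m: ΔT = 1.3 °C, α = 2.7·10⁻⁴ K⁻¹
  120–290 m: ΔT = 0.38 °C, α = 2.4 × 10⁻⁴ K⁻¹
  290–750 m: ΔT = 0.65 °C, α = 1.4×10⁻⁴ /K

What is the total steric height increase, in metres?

Δh = 0.099 m

Layer 1: 2.7×10⁻⁴ × 120 × 1.3 = 0.04212 m
Layer 2: 2.4×10⁻⁴ × 170 × 0.38 = 0.015504 m
290–750 m: 1.4×10⁻⁴ × 460 × 0.65 = 0.04186 m
Δh = 0.04212 + 0.015504 + 0.04186 = 0.099484 m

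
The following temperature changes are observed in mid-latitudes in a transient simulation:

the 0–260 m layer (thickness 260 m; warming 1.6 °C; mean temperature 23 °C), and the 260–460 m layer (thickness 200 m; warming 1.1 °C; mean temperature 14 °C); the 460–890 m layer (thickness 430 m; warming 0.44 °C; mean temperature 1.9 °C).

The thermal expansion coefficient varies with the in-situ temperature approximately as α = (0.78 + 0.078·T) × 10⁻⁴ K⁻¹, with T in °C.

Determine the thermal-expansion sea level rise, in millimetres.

about 166 mm

Layer 1: α = (0.78 + 0.078×23)×10⁻⁴ = 2.574×10⁻⁴ K⁻¹
Layer 2: α = (0.78 + 0.078×14)×10⁻⁴ = 1.872×10⁻⁴ K⁻¹
Layer 3: α = (0.78 + 0.078×1.9)×10⁻⁴ = 0.9282×10⁻⁴ K⁻¹
Layer 1: 260 × 1.6 × 2.574×10⁻⁴ = 0.1070784 m
200 × 1.872×10⁻⁴ × 1.1 = 0.041184 m
Layer 3: 0.9282×10⁻⁴ × 430 × 0.44 = 0.017561544 m
Δh = 0.1070784 + 0.041184 + 0.017561544 = 0.165823944 m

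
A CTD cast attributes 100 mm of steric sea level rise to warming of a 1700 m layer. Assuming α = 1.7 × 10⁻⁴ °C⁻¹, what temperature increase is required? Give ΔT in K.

ΔT = Δh/(αH) = 0.1 / (1.7×10⁻⁴ × 1700) ≈ 0.3460 K

0.346 K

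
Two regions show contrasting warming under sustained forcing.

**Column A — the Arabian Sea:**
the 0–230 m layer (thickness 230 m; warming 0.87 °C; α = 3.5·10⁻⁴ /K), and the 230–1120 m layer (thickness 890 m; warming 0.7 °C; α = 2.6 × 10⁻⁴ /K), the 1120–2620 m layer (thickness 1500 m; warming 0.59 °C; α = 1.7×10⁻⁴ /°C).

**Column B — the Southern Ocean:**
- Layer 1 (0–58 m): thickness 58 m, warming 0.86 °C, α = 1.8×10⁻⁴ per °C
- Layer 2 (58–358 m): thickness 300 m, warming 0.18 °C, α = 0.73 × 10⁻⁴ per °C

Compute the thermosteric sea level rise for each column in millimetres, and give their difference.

A: 380 mm; B: 13 mm; difference 370 mm

A 0.87 × 3.5×10⁻⁴ × 230 = 0.070035 m
A Layer 2: 2.6×10⁻⁴ × 890 × 0.7 = 0.16198 m
A Layer 3: 1500 × 0.59 × 1.7×10⁻⁴ = 0.15045 m
A total: 0.382465 m
B 0.86 × 58 × 1.8×10⁻⁴ = 0.0089784 m
B 58–358 m: 0.18 × 300 × 0.73×10⁻⁴ = 0.003942 m
B total: 0.0129204 m
Difference: 0.382465 − 0.0129204 = 0.3695446 m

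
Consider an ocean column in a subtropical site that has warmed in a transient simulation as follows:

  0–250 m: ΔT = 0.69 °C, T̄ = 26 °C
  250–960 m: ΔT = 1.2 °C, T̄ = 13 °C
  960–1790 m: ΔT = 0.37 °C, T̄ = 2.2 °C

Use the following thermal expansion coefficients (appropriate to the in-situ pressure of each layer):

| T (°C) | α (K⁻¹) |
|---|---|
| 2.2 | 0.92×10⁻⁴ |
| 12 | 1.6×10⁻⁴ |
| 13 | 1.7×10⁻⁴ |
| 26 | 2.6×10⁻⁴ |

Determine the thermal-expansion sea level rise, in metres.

Layer 1 at 26 °C → α = 2.6×10⁻⁴ K⁻¹
Layer 2 at 13 °C → α = 1.7×10⁻⁴ K⁻¹
Layer 3 at 2.2 °C → α = 0.92×10⁻⁴ K⁻¹
Layer 1: 250 × 2.6×10⁻⁴ × 0.69 = 0.04485 m
Layer 2: 1.2 × 1.7×10⁻⁴ × 710 = 0.14484 m
0.37 × 830 × 0.92×10⁻⁴ = 0.0282532 m
Δh = 0.04485 + 0.14484 + 0.0282532 = 0.2179432 m ≈ 0.22 m

Δh = 0.22 m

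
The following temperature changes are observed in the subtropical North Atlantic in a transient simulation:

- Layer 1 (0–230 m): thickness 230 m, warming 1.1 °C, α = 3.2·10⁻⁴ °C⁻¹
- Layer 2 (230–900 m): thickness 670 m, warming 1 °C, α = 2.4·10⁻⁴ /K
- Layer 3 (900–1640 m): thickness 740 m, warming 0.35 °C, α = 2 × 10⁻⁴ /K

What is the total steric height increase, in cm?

about 29.4 cm

0–230 m: 1.1 × 3.2×10⁻⁴ × 230 = 0.08096 m
670 × 1 × 2.4×10⁻⁴ = 0.16080 m
Layer 3: 740 × 2×10⁻⁴ × 0.35 = 0.05180 m
Δh = 0.08096 + 0.16080 + 0.05180 = 0.29356 m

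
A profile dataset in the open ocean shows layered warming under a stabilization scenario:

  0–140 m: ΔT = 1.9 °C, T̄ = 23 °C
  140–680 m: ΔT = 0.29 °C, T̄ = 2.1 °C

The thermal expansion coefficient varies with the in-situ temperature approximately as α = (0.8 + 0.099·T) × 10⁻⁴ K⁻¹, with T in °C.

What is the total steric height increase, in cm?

about 9.76 cm

Layer 1: α = (0.8 + 0.099×23)×10⁻⁴ = 3.077×10⁻⁴ K⁻¹
Layer 2: α = (0.8 + 0.099×2.1)×10⁻⁴ = 1.0079×10⁻⁴ K⁻¹
0–140 m: 1.9 × 3.077×10⁻⁴ × 140 = 0.0818482 m
140–680 m: 540 × 0.29 × 1.0079×10⁻⁴ = 0.015783714 m
Δh = 0.0818482 + 0.015783714 = 0.097631914 m ≈ 9.76 cm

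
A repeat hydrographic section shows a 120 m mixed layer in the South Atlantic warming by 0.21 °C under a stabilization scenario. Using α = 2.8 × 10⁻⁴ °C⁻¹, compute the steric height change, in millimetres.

Δh = 7.06 mm

Δh = αΔT·H = 2.8×10⁻⁴ × 0.21 × 120 = 0.007056 m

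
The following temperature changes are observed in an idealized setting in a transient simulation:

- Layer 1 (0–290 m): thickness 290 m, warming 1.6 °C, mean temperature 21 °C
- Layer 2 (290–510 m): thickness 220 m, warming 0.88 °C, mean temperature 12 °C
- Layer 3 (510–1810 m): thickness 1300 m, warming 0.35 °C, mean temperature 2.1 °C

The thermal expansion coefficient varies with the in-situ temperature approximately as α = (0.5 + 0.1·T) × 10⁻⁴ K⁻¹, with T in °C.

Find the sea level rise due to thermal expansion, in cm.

Layer 1: α = (0.5 + 0.1×21)×10⁻⁴ = 2.6×10⁻⁴ K⁻¹
Layer 2: α = (0.5 + 0.1×12)×10⁻⁴ = 1.7×10⁻⁴ K⁻¹
Layer 3: α = (0.5 + 0.1×2.1)×10⁻⁴ = 0.71×10⁻⁴ K⁻¹
0–290 m: 290 × 2.6×10⁻⁴ × 1.6 = 0.12064 m
290–510 m: 220 × 0.88 × 1.7×10⁻⁴ = 0.032912 m
510–1810 m: 1300 × 0.35 × 0.71×10⁻⁴ = 0.032305 m
Δh = 0.12064 + 0.032912 + 0.032305 = 0.185857 m

about 18.6 cm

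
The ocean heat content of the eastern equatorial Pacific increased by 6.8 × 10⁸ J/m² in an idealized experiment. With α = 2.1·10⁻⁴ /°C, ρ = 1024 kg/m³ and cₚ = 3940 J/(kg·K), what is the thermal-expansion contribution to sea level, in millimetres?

Δh = αQ/(ρcₚ) = 2.1×10⁻⁴ × 6.8×10⁸ / (1024 × 3940) ≈ 0.035394 m

about 35.4 mm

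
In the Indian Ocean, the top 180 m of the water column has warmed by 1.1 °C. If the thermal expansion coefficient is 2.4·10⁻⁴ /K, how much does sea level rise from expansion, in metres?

Δh = αΔT·H = 2.4×10⁻⁴ × 1.1 × 180 = 0.04752 m

0.0475 m of thermosteric rise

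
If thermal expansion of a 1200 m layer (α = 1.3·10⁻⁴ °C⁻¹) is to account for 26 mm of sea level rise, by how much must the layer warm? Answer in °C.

ΔT = Δh/(αH) = 0.026 / (1.3×10⁻⁴ × 1200) ≈ 0.1667 °C

0.167 °C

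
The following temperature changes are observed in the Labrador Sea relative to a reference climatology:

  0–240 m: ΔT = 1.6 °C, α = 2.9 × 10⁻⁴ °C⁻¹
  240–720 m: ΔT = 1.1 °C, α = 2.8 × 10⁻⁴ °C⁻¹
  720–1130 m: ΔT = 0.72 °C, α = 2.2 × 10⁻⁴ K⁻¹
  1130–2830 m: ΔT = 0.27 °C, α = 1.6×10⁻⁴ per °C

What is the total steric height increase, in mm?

Δh ≈ 398 mm

Layer 1: 1.6 × 2.9×10⁻⁴ × 240 = 0.11136 m
Layer 2: 1.1 × 2.8×10⁻⁴ × 480 = 0.14784 m
2.2×10⁻⁴ × 0.72 × 410 = 0.064944 m
0.27 × 1.6×10⁻⁴ × 1700 = 0.07344 m
Δh = 0.11136 + 0.14784 + 0.064944 + 0.07344 = 0.397584 m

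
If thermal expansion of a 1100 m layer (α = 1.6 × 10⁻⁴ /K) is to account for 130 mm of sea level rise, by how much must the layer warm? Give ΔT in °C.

ΔT = Δh/(αH) = 0.13 / (1.6×10⁻⁴ × 1100) ≈ 0.7386 °C

ΔT ≈ 0.739 °C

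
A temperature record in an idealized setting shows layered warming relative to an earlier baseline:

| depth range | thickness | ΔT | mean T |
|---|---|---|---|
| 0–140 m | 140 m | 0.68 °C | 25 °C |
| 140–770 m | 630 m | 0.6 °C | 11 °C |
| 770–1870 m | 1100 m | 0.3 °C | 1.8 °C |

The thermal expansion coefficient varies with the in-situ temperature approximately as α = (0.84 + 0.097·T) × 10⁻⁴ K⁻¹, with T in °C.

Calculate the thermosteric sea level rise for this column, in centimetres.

Δh ≈ 14 cm

Layer 1: α = (0.84 + 0.097×25)×10⁻⁴ = 3.265×10⁻⁴ K⁻¹
Layer 2: α = (0.84 + 0.097×11)×10⁻⁴ = 1.907×10⁻⁴ K⁻¹
Layer 3: α = (0.84 + 0.097×1.8)×10⁻⁴ = 1.0146×10⁻⁴ K⁻¹
0–140 m: 140 × 3.265×10⁻⁴ × 0.68 = 0.0310828 m
Layer 2: 1.907×10⁻⁴ × 0.6 × 630 = 0.0720846 m
770–1870 m: 0.3 × 1100 × 1.0146×10⁻⁴ = 0.0334818 m
Δh = 0.0310828 + 0.0720846 + 0.0334818 = 0.1366492 m ≈ 14 cm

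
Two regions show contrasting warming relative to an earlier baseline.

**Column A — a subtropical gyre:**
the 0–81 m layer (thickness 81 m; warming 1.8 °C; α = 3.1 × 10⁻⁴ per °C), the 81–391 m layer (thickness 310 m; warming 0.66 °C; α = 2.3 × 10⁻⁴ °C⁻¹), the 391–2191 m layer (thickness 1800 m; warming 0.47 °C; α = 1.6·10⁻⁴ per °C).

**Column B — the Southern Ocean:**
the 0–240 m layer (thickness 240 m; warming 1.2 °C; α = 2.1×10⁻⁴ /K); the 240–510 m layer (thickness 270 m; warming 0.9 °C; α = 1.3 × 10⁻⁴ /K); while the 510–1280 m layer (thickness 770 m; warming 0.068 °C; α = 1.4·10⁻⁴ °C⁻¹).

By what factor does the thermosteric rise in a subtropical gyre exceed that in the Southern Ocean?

A 81 × 3.1×10⁻⁴ × 1.8 = 0.045198 m
A 81–391 m: 2.3×10⁻⁴ × 310 × 0.66 = 0.047058 m
A 391–2191 m: 0.47 × 1800 × 1.6×10⁻⁴ = 0.13536 m
A total: 0.227616 m
B 240 × 1.2 × 2.1×10⁻⁴ = 0.06048 m
B 240–510 m: 1.3×10⁻⁴ × 270 × 0.9 = 0.03159 m
B 510–1280 m: 0.068 × 770 × 1.4×10⁻⁴ = 0.0073304 m
B total: 0.0994004 m
Ratio: 0.227616 / 0.0994004 ≈ 2.290

2.29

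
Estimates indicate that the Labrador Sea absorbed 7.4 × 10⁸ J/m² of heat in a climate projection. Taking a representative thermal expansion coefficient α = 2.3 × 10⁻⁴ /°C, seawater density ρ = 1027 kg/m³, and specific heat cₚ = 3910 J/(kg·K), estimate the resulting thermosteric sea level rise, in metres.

about 0.042 m

Δh = αQ/(ρcₚ) = 2.3×10⁻⁴ × 7.4×10⁸ / (1027 × 3910) ≈ 0.042385 m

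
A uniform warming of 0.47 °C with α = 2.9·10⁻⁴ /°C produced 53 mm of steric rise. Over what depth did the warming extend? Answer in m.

H = Δh/(αΔT) = 0.053 / (2.9×10⁻⁴ × 0.47) ≈ 388.8 m

about 390 m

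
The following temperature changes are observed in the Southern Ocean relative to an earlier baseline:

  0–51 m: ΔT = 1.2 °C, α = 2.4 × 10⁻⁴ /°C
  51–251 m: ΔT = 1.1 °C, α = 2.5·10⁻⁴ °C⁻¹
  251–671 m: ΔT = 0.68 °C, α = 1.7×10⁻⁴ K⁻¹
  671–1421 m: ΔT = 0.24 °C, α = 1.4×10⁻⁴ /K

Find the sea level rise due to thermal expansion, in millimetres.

Layer 1: 51 × 2.4×10⁻⁴ × 1.2 = 0.014688 m
51–251 m: 200 × 1.1 × 2.5×10⁻⁴ = 0.05500 m
Layer 3: 1.7×10⁻⁴ × 0.68 × 420 = 0.048552 m
0.24 × 750 × 1.4×10⁻⁴ = 0.02520 m
Δh = 0.014688 + 0.05500 + 0.048552 + 0.02520 = 0.14344 m

Δh ≈ 140 mm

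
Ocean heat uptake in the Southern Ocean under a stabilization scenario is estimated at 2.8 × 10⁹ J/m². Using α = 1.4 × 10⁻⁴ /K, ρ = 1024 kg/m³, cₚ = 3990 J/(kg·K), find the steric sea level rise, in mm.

95.9 mm

Δh = αQ/(ρcₚ) = 1.4×10⁻⁴ × 2.8×10⁹ / (1024 × 3990) ≈ 0.095943 m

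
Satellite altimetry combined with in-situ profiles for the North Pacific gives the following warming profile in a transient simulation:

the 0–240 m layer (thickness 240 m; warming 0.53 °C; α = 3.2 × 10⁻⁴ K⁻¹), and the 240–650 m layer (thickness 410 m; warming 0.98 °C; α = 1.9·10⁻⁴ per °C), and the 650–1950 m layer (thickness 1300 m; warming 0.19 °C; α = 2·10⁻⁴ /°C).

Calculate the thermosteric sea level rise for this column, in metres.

240 × 3.2×10⁻⁴ × 0.53 = 0.040704 m
0.98 × 410 × 1.9×10⁻⁴ = 0.076342 m
650–1950 m: 0.19 × 2×10⁻⁴ × 1300 = 0.04940 m
Δh = 0.040704 + 0.076342 + 0.04940 = 0.166446 m

0.166 m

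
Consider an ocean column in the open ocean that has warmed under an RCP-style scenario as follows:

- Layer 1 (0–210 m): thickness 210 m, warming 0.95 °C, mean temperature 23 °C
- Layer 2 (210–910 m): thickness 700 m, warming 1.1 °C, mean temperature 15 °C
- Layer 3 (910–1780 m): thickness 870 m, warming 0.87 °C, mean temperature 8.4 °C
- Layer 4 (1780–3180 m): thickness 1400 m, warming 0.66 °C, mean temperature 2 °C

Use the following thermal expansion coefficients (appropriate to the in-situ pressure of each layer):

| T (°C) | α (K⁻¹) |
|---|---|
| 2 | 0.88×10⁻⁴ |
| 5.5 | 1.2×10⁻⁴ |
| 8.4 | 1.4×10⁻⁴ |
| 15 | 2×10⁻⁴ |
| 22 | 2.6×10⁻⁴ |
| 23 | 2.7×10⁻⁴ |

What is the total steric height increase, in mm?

Δh ≈ 400 mm

Layer 1 at 23 °C → α = 2.7×10⁻⁴ K⁻¹
Layer 2 at 15 °C → α = 2×10⁻⁴ K⁻¹
Layer 3 at 8.4 °C → α = 1.4×10⁻⁴ K⁻¹
Layer 4 at 2 °C → α = 0.88×10⁻⁴ K⁻¹
0–210 m: 2.7×10⁻⁴ × 210 × 0.95 = 0.053865 m
1.1 × 700 × 2×10⁻⁴ = 0.15400 m
910–1780 m: 0.87 × 870 × 1.4×10⁻⁴ = 0.105966 m
Layer 4: 0.88×10⁻⁴ × 0.66 × 1400 = 0.081312 m
Δh = 0.053865 + 0.15400 + 0.105966 + 0.081312 = 0.395143 m ≈ 400 mm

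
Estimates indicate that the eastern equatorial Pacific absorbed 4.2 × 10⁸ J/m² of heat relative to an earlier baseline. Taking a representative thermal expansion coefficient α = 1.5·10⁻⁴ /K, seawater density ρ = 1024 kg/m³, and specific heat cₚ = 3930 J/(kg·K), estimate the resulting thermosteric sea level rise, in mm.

Δh = 16 mm

Δh = αQ/(ρcₚ) = 1.5×10⁻⁴ × 4.2×10⁸ / (1024 × 3930) ≈ 0.015655 m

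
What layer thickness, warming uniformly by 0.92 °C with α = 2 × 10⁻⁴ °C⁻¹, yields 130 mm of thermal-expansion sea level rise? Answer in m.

H = Δh/(αΔT) = 0.13 / (2×10⁻⁴ × 0.92) ≈ 706.5 m

about 710 m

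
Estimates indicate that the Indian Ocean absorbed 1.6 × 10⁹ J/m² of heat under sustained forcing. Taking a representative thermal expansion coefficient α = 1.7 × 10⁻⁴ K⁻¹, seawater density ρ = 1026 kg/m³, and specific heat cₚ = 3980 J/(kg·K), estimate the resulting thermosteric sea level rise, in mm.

Δh = αQ/(ρcₚ) = 1.7×10⁻⁴ × 1.6×10⁹ / (1026 × 3980) ≈ 0.06661 m

Δh ≈ 66.6 mm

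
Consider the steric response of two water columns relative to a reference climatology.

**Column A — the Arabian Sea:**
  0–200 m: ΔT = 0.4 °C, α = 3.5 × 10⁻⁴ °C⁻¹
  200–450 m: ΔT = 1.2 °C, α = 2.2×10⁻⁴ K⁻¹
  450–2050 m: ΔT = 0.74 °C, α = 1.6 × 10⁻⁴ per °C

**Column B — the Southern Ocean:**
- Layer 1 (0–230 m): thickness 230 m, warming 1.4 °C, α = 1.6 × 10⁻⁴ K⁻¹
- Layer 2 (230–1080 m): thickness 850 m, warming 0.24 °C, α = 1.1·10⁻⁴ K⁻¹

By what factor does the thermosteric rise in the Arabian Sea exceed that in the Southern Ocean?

A 200 × 3.5×10⁻⁴ × 0.4 = 0.02800 m
A Layer 2: 2.2×10⁻⁴ × 1.2 × 250 = 0.06600 m
A 1.6×10⁻⁴ × 1600 × 0.74 = 0.18944 m
A total: 0.28344 m
B Layer 1: 230 × 1.6×10⁻⁴ × 1.4 = 0.05152 m
B Layer 2: 0.24 × 850 × 1.1×10⁻⁴ = 0.02244 m
B total: 0.07396 m
Ratio: 0.28344 / 0.07396 ≈ 3.832

a factor of 3.8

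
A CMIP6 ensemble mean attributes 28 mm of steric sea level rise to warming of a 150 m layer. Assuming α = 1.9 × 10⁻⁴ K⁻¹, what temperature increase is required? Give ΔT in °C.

ΔT = Δh/(αH) = 0.028 / (1.9×10⁻⁴ × 150) ≈ 0.9825 °C

0.98 °C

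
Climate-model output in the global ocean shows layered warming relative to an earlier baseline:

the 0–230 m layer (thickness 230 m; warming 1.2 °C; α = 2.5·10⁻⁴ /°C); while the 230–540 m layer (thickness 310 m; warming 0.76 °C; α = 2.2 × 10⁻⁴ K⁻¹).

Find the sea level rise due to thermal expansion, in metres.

about 0.121 m

0–230 m: 230 × 1.2 × 2.5×10⁻⁴ = 0.06900 m
230–540 m: 2.2×10⁻⁴ × 0.76 × 310 = 0.051832 m
Δh = 0.06900 + 0.051832 = 0.120832 m ≈ 0.121 m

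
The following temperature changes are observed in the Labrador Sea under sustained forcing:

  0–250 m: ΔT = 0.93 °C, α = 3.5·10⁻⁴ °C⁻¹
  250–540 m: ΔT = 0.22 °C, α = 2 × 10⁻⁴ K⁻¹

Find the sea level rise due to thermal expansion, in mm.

94.1 mm of thermosteric rise

Layer 1: 3.5×10⁻⁴ × 0.93 × 250 = 0.081375 m
Layer 2: 0.22 × 290 × 2×10⁻⁴ = 0.01276 m
Δh = 0.081375 + 0.01276 = 0.094135 m ≈ 94.1 mm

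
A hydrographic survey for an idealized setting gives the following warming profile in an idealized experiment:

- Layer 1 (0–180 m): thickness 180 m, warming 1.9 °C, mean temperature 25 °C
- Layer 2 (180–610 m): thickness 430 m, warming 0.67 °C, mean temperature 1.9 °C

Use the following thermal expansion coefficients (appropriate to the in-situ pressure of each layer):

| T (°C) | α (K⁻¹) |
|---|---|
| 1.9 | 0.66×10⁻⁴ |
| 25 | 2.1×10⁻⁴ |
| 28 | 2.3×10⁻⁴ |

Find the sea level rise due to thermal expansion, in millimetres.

Δh = 91 mm

Layer 1 at 25 °C → α = 2.1×10⁻⁴ K⁻¹
Layer 2 at 1.9 °C → α = 0.66×10⁻⁴ K⁻¹
180 × 2.1×10⁻⁴ × 1.9 = 0.07182 m
Layer 2: 0.67 × 0.66×10⁻⁴ × 430 = 0.0190146 m
Δh = 0.07182 + 0.0190146 = 0.0908346 m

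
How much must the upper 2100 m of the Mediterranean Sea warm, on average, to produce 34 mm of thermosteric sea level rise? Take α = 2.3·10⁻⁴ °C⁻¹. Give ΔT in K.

0.0704 K

ΔT = Δh/(αH) = 0.034 / (2.3×10⁻⁴ × 2100) ≈ 0.07039 K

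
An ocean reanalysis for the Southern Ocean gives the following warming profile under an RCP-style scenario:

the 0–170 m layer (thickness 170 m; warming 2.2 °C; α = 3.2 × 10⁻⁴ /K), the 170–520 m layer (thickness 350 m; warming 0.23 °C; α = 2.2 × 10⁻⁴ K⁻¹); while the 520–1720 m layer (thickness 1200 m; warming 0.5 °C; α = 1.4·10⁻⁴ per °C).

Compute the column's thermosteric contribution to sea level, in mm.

0–170 m: 3.2×10⁻⁴ × 170 × 2.2 = 0.11968 m
170–520 m: 0.23 × 350 × 2.2×10⁻⁴ = 0.01771 m
1.4×10⁻⁴ × 1200 × 0.5 = 0.08400 m
Δh = 0.11968 + 0.01771 + 0.08400 = 0.22139 m ≈ 220 mm

Δh ≈ 220 mm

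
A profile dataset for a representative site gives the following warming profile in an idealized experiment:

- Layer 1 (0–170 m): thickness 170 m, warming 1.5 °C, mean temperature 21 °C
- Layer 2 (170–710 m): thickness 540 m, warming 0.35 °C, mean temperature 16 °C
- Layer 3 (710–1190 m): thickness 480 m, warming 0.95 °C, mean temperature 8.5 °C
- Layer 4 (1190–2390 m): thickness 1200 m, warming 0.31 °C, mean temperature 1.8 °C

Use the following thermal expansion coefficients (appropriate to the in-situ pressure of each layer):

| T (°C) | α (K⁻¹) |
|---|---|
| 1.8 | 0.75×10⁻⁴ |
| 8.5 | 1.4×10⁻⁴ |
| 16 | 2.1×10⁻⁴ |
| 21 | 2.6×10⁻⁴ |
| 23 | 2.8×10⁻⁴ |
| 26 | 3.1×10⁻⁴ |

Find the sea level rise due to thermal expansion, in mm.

Δh ≈ 200 mm

Layer 1 at 21 °C → α = 2.6×10⁻⁴ K⁻¹
Layer 2 at 16 °C → α = 2.1×10⁻⁴ K⁻¹
Layer 3 at 8.5 °C → α = 1.4×10⁻⁴ K⁻¹
Layer 4 at 1.8 °C → α = 0.75×10⁻⁴ K⁻¹
Layer 1: 2.6×10⁻⁴ × 170 × 1.5 = 0.06630 m
Layer 2: 540 × 2.1×10⁻⁴ × 0.35 = 0.03969 m
710–1190 m: 1.4×10⁻⁴ × 0.95 × 480 = 0.06384 m
1200 × 0.31 × 0.75×10⁻⁴ = 0.02790 m
Δh = 0.06630 + 0.03969 + 0.06384 + 0.02790 = 0.19773 m ≈ 200 mm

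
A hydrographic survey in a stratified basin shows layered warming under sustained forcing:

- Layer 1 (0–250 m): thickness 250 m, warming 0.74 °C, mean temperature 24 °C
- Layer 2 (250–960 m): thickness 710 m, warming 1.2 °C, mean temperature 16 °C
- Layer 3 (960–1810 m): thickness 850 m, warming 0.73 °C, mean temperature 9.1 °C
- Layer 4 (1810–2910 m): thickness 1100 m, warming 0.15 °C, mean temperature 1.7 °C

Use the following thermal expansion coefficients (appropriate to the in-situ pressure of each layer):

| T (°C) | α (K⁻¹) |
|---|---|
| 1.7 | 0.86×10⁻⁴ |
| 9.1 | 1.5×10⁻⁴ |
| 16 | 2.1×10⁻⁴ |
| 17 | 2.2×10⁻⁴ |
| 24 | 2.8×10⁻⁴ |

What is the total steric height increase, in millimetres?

Δh ≈ 338 mm

Layer 1 at 24 °C → α = 2.8×10⁻⁴ K⁻¹
Layer 2 at 16 °C → α = 2.1×10⁻⁴ K⁻¹
Layer 3 at 9.1 °C → α = 1.5×10⁻⁴ K⁻¹
Layer 4 at 1.7 °C → α = 0.86×10⁻⁴ K⁻¹
0.74 × 250 × 2.8×10⁻⁴ = 0.05180 m
Layer 2: 710 × 2.1×10⁻⁴ × 1.2 = 0.17892 m
Layer 3: 850 × 1.5×10⁻⁴ × 0.73 = 0.093075 m
Layer 4: 1100 × 0.86×10⁻⁴ × 0.15 = 0.01419 m
Δh = 0.05180 + 0.17892 + 0.093075 + 0.01419 = 0.337985 m ≈ 338 mm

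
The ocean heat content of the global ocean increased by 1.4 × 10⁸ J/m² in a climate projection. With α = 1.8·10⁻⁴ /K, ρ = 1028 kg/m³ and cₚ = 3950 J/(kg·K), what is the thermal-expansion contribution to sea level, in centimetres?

Δh = αQ/(ρcₚ) = 1.8×10⁻⁴ × 1.4×10⁸ / (1028 × 3950) ≈ 0.006206 m

0.621 cm of thermosteric rise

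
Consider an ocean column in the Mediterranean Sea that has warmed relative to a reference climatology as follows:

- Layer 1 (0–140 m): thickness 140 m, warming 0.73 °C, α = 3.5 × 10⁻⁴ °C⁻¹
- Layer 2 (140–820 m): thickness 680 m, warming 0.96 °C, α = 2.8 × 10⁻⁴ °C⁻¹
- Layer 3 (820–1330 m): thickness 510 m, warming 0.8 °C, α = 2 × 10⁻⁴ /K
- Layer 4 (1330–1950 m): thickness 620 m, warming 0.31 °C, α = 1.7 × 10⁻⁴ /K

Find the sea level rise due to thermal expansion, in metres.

Δh = 0.33 m

0–140 m: 3.5×10⁻⁴ × 140 × 0.73 = 0.03577 m
Layer 2: 0.96 × 680 × 2.8×10⁻⁴ = 0.182784 m
Layer 3: 2×10⁻⁴ × 0.8 × 510 = 0.08160 m
620 × 1.7×10⁻⁴ × 0.31 = 0.032674 m
Δh = 0.03577 + 0.182784 + 0.08160 + 0.032674 = 0.332828 m ≈ 0.33 m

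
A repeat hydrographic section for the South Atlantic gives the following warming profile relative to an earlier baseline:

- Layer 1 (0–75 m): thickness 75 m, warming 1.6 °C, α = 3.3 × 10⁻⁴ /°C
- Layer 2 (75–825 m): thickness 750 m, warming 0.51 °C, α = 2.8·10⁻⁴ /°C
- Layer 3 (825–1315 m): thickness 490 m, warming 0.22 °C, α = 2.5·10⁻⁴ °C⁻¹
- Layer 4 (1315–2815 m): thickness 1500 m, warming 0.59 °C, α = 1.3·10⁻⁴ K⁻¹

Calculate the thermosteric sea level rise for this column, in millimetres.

289 mm

0–75 m: 75 × 1.6 × 3.3×10⁻⁴ = 0.03960 m
Layer 2: 0.51 × 750 × 2.8×10⁻⁴ = 0.10710 m
0.22 × 2.5×10⁻⁴ × 490 = 0.02695 m
1.3×10⁻⁴ × 0.59 × 1500 = 0.11505 m
Δh = 0.03960 + 0.10710 + 0.02695 + 0.11505 = 0.28870 m ≈ 289 mm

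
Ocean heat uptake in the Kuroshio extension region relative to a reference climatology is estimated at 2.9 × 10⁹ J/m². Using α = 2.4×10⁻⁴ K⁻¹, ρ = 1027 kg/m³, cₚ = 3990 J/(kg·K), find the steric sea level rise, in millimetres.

Δh = 170 mm

Δh = αQ/(ρcₚ) = 2.4×10⁻⁴ × 2.9×10⁹ / (1027 × 3990) ≈ 0.16985 m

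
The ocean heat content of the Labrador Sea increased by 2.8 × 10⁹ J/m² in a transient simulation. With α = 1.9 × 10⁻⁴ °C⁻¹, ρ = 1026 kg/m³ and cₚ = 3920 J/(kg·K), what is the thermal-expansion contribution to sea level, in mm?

Δh = αQ/(ρcₚ) = 1.9×10⁻⁴ × 2.8×10⁹ / (1026 × 3920) ≈ 0.13228 m

130 mm of thermosteric rise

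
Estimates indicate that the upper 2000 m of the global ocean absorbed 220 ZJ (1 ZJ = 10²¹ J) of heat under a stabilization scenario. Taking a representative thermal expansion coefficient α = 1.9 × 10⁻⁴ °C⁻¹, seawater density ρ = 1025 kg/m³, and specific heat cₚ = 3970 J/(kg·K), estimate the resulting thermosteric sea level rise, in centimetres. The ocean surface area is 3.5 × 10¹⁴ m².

2.9 cm of thermosteric rise

Per unit area: Q = 220×10²¹ / (3.5×10¹⁴) ≈ 6.286×10⁸ J/m²
Δh = αQ/(ρcₚ) = 1.9×10⁻⁴ × 6.286×10⁸ / (1025 × 3970) ≈ 0.02935 m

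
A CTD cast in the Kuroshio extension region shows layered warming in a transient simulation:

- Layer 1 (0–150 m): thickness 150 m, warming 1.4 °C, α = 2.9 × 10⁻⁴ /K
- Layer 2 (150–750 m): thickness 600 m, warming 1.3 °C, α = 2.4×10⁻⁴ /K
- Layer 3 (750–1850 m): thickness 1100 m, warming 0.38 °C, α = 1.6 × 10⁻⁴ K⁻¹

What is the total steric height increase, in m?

0–150 m: 150 × 1.4 × 2.9×10⁻⁴ = 0.06090 m
600 × 1.3 × 2.4×10⁻⁴ = 0.18720 m
1.6×10⁻⁴ × 0.38 × 1100 = 0.06688 m
Δh = 0.06090 + 0.18720 + 0.06688 = 0.31498 m

about 0.31 m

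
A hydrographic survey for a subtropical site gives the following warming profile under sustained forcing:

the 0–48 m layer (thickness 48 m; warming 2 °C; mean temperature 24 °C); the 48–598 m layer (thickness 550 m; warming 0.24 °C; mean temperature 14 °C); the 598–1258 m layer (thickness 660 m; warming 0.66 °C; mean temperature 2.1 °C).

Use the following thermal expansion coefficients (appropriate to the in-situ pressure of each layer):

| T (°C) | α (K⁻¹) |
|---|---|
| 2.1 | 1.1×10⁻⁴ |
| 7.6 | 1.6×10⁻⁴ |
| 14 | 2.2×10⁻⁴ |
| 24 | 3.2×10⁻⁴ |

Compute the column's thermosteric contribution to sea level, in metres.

Layer 1 at 24 °C → α = 3.2×10⁻⁴ K⁻¹
Layer 2 at 14 °C → α = 2.2×10⁻⁴ K⁻¹
Layer 3 at 2.1 °C → α = 1.1×10⁻⁴ K⁻¹
0–48 m: 2 × 3.2×10⁻⁴ × 48 = 0.03072 m
0.24 × 2.2×10⁻⁴ × 550 = 0.02904 m
598–1258 m: 0.66 × 1.1×10⁻⁴ × 660 = 0.047916 m
Δh = 0.03072 + 0.02904 + 0.047916 = 0.107676 m

Δh = 0.11 m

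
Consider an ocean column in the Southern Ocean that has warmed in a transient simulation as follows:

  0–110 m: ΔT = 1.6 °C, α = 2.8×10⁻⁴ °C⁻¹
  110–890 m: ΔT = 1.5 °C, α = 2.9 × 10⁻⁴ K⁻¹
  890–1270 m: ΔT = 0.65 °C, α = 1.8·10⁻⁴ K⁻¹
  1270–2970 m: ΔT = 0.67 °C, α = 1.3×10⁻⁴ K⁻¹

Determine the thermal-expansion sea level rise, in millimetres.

110 × 2.8×10⁻⁴ × 1.6 = 0.04928 m
2.9×10⁻⁴ × 1.5 × 780 = 0.33930 m
890–1270 m: 0.65 × 380 × 1.8×10⁻⁴ = 0.04446 m
1270–2970 m: 0.67 × 1700 × 1.3×10⁻⁴ = 0.14807 m
Δh = 0.04928 + 0.33930 + 0.04446 + 0.14807 = 0.58111 m ≈ 581 mm

Δh ≈ 581 mm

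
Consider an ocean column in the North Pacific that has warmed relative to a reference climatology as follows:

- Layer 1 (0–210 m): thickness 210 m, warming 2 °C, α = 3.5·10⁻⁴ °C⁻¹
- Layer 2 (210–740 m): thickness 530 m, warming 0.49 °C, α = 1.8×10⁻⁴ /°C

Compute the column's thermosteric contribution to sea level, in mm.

3.5×10⁻⁴ × 2 × 210 = 0.14700 m
Layer 2: 530 × 1.8×10⁻⁴ × 0.49 = 0.046746 m
Δh = 0.14700 + 0.046746 = 0.193746 m ≈ 190 mm

190 mm of thermosteric rise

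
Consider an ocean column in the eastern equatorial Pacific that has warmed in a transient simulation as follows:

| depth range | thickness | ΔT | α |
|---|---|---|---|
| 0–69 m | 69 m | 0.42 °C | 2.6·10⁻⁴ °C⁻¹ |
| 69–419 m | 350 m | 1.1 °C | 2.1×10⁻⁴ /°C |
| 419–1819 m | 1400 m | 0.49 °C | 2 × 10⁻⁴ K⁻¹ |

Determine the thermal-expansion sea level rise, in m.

0–69 m: 0.42 × 2.6×10⁻⁴ × 69 = 0.0075348 m
2.1×10⁻⁴ × 1.1 × 350 = 0.08085 m
419–1819 m: 0.49 × 2×10⁻⁴ × 1400 = 0.13720 m
Δh = 0.0075348 + 0.08085 + 0.13720 = 0.2255848 m ≈ 0.226 m

about 0.226 m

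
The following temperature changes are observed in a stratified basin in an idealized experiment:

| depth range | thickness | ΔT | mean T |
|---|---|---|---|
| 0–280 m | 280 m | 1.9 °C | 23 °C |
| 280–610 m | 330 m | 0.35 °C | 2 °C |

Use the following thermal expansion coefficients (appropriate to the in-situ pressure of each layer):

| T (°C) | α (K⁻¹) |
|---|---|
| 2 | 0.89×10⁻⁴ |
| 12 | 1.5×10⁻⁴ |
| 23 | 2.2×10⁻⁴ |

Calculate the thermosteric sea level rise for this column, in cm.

Δh ≈ 12.7 cm

Layer 1 at 23 °C → α = 2.2×10⁻⁴ K⁻¹
Layer 2 at 2 °C → α = 0.89×10⁻⁴ K⁻¹
2.2×10⁻⁴ × 280 × 1.9 = 0.11704 m
280–610 m: 0.35 × 0.89×10⁻⁴ × 330 = 0.0102795 m
Δh = 0.11704 + 0.0102795 = 0.1273195 m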